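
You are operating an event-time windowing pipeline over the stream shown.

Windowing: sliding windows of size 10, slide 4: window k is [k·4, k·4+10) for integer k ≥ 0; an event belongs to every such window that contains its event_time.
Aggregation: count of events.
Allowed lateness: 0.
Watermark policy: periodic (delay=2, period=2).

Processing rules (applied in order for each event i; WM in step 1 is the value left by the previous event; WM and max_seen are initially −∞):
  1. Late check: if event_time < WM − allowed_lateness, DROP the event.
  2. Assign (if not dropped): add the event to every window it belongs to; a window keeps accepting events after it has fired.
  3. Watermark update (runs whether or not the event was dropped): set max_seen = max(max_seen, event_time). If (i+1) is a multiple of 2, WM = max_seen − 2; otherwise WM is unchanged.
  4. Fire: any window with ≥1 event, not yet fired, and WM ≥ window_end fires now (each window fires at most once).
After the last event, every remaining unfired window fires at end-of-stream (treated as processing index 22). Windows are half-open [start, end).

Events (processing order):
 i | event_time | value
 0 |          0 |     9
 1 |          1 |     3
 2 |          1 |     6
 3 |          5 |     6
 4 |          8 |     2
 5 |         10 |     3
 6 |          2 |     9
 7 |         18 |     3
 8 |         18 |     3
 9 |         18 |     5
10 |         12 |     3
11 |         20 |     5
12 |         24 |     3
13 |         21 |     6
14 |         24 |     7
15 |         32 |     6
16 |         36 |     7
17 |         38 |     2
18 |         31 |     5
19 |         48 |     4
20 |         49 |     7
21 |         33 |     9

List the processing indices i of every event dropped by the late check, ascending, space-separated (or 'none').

i=0 t=0 v=9: → [0,10); WM=−∞
i=1 t=1 v=3: → [0,10); WM=-1
i=2 t=1 v=6: → [0,10); WM=-1
i=3 t=5 v=6: → [4,14),[0,10); WM=3
i=4 t=8 v=2: → [8,18),[4,14),[0,10); WM=3
i=5 t=10 v=3: → [8,18),[4,14); WM=8
i=6 t=2 v=9: DROP (t<8-0); WM=8
i=7 t=18 v=3: → [16,26),[12,22); WM=16; [0,10) fires=5 [4,14) fires=3
i=8 t=18 v=3: → [16,26),[12,22); WM=16
i=9 t=18 v=5: → [16,26),[12,22); WM=16
i=10 t=12 v=3: DROP (t<16-0); WM=16
i=11 t=20 v=5: → [20,30),[16,26),[12,22); WM=18; [8,18) fires=2
i=12 t=24 v=3: → [24,34),[20,30),[16,26); WM=18
i=13 t=21 v=6: → [20,30),[16,26),[12,22); WM=22; [12,22) fires=5
i=14 t=24 v=7: → [24,34),[20,30),[16,26); WM=22
i=15 t=32 v=6: → [32,42),[28,38),[24,34); WM=30; [16,26) fires=7 [20,30) fires=4
i=16 t=36 v=7: → [36,46),[32,42),[28,38); WM=30
i=17 t=38 v=2: → [36,46),[32,42); WM=36; [24,34) fires=3
i=18 t=31 v=5: DROP (t<36-0); WM=36
i=19 t=48 v=4: → [48,58),[44,54),[40,50); WM=46; [28,38) fires=2 [32,42) fires=3 [36,46) fires=2
i=20 t=49 v=7: → [48,58),[44,54),[40,50); WM=46
i=21 t=33 v=9: DROP (t<46-0); WM=47

6 10 18 21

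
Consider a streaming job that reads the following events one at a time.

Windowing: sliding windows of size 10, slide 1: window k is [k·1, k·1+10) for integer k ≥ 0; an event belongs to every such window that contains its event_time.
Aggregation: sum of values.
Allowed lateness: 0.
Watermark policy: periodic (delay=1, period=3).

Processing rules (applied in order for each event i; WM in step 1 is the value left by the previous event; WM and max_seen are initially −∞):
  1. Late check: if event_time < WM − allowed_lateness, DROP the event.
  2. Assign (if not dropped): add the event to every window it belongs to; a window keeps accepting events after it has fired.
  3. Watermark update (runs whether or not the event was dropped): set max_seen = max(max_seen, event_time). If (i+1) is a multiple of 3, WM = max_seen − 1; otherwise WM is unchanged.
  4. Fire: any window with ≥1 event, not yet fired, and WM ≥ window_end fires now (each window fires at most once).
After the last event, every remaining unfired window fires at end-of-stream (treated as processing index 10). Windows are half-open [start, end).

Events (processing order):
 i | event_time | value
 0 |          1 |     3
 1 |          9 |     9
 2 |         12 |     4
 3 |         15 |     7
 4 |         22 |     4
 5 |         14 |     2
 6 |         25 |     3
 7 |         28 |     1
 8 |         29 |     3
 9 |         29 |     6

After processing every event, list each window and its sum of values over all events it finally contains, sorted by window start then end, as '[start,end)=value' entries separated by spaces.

i=0 t=1 v=3: → [1,11),[0,10); WM=−∞
i=1 t=9 v=9: → [9,19),[8,18),[7,17),[6,16),[5,15),[4,14),[3,13),[2,12),[1,11),[0,10); WM=−∞
i=2 t=12 v=4: → [12,22),[11,21),[10,20),[9,19),[8,18),[7,17),[6,16),[5,15),[4,14),[3,13); WM=11; [0,10) fires=12 [1,11) fires=12
i=3 t=15 v=7: → [15,25),[14,24),[13,23),[12,22),[11,21),[10,20),[9,19),[8,18),[7,17),[6,16); WM=11
i=4 t=22 v=4: → [22,32),[21,31),[20,30),[19,29),[18,28),[17,27),[16,26),[15,25),[14,24),[13,23); WM=11
i=5 t=14 v=2: → [14,24),[13,23),[12,22),[11,21),[10,20),[9,19),[8,18),[7,17),[6,16),[5,15); WM=21; [2,12) fires=9 [3,13) fires=13 [4,14) fires=13 [5,15) fires=15 [6,16) fires=22 [7,17) fires=22 [8,18) fires=22 [9,19) fires=22 [10,20) fires=13 [11,21) fires=13
i=6 t=25 v=3: → [25,35),[24,34),[23,33),[22,32),[21,31),[20,30),[19,29),[18,28),[17,27),[16,26); WM=21
i=7 t=28 v=1: → [28,38),[27,37),[26,36),[25,35),[24,34),[23,33),[22,32),[21,31),[20,30),[19,29); WM=21
i=8 t=29 v=3: → [29,39),[28,38),[27,37),[26,36),[25,35),[24,34),[23,33),[22,32),[21,31),[20,30); WM=28; [12,22) fires=13 [13,23) fires=13 [14,24) fires=13 [15,25) fires=11 [16,26) fires=7 [17,27) fires=7 [18,28) fires=7
i=9 t=29 v=6: → [29,39),[28,38),[27,37),[26,36),[25,35),[24,34),[23,33),[22,32),[21,31),[20,30); WM=28

[0,10)=12 [1,11)=12 [2,12)=9 [3,13)=13 [4,14)=13 [5,15)=15 [6,16)=22 [7,17)=22 [8,18)=22 [9,19)=22 [10,20)=13 [11,21)=13 [12,22)=13 [13,23)=13 [14,24)=13 [15,25)=11 [16,26)=7 [17,27)=7 [18,28)=7 [19,29)=8 [20,30)=17 [21,31)=17 [22,32)=17 [23,33)=13 [24,34)=13 [25,35)=13 [26,36)=10 [27,37)=10 [28,38)=10 [29,39)=9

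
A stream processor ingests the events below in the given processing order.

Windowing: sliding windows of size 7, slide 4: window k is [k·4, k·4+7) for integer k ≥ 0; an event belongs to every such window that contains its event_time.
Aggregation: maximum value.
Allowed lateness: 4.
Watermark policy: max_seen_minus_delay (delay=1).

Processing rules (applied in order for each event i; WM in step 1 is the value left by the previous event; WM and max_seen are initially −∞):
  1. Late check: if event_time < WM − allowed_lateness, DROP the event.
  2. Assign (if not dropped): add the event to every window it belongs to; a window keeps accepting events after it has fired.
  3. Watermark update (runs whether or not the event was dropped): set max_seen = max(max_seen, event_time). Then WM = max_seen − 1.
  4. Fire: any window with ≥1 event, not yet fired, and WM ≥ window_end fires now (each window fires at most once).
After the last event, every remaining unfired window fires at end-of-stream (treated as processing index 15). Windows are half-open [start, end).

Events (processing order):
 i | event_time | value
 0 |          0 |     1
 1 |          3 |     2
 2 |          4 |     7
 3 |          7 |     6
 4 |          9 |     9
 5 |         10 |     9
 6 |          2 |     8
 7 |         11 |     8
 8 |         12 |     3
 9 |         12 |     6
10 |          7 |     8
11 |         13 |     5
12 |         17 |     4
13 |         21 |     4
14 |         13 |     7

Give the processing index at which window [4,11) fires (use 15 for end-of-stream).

i=0 t=0 v=1: → [0,7); WM=-1
i=1 t=3 v=2: → [0,7); WM=2
i=2 t=4 v=7: → [4,11),[0,7); WM=3
i=3 t=7 v=6: → [4,11); WM=6
i=4 t=9 v=9: → [8,15),[4,11); WM=8; [0,7) fires=7
i=5 t=10 v=9: → [8,15),[4,11); WM=9
i=6 t=2 v=8: DROP (t<9-4); WM=9
i=7 t=11 v=8: → [8,15); WM=10
i=8 t=12 v=3: → [12,19),[8,15); WM=11; [4,11) fires=9
i=9 t=12 v=6: → [12,19),[8,15); WM=11
i=10 t=7 v=8: → [4,11); WM=11
i=11 t=13 v=5: → [12,19),[8,15); WM=12
i=12 t=17 v=4: → [16,23),[12,19); WM=16; [8,15) fires=9
i=13 t=21 v=4: → [20,27),[16,23); WM=20; [12,19) fires=6
i=14 t=13 v=7: DROP (t<20-4); WM=20

8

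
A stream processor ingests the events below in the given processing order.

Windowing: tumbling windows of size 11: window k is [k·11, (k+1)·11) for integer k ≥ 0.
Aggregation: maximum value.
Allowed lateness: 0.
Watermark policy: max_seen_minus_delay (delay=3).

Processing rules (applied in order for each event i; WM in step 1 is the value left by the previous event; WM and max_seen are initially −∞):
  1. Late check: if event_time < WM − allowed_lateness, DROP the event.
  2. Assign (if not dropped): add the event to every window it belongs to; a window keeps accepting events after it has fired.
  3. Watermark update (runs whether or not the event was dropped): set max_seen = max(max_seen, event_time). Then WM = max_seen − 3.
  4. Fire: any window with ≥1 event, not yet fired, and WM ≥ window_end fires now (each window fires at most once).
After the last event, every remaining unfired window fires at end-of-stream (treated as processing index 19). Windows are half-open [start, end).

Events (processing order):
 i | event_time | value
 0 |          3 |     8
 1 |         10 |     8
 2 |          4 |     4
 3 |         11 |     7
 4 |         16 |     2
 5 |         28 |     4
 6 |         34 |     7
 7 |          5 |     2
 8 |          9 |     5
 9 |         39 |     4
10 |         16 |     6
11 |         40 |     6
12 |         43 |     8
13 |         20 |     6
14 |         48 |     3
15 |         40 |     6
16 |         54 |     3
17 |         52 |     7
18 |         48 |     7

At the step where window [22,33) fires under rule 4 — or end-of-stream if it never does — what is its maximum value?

i=0 t=3 v=8: → [0,11); WM=0
i=1 t=10 v=8: → [0,11); WM=7
i=2 t=4 v=4: DROP (t<7-0); WM=7
i=3 t=11 v=7: → [11,22); WM=8
i=4 t=16 v=2: → [11,22); WM=13; [0,11) fires=8
i=5 t=28 v=4: → [22,33); WM=25; [11,22) fires=7
i=6 t=34 v=7: → [33,44); WM=31
i=7 t=5 v=2: DROP (t<31-0); WM=31
i=8 t=9 v=5: DROP (t<31-0); WM=31
i=9 t=39 v=4: → [33,44); WM=36; [22,33) fires=4
i=10 t=16 v=6: DROP (t<36-0); WM=36
i=11 t=40 v=6: → [33,44); WM=37
i=12 t=43 v=8: → [33,44); WM=40
i=13 t=20 v=6: DROP (t<40-0); WM=40
i=14 t=48 v=3: → [44,55); WM=45; [33,44) fires=8
i=15 t=40 v=6: DROP (t<45-0); WM=45
i=16 t=54 v=3: → [44,55); WM=51
i=17 t=52 v=7: → [44,55); WM=51
i=18 t=48 v=7: DROP (t<51-0); WM=51

4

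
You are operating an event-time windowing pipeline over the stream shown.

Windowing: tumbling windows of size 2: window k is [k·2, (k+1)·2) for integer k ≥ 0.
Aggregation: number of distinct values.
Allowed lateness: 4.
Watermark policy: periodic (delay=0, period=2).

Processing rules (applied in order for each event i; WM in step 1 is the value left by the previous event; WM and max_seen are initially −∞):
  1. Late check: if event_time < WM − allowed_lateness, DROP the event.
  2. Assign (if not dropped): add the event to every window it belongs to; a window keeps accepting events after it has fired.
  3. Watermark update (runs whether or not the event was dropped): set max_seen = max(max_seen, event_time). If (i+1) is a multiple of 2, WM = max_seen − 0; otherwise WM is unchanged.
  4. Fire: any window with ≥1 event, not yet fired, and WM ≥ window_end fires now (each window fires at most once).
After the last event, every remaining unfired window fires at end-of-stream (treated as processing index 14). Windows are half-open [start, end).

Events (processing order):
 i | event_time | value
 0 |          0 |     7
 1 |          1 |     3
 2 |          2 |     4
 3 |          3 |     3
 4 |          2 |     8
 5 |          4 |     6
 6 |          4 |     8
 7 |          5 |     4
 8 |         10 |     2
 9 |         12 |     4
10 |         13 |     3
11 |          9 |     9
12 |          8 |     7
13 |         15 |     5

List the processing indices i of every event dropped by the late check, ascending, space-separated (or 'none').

i=0 t=0 v=7: → [0,2); WM=−∞
i=1 t=1 v=3: → [0,2); WM=1
i=2 t=2 v=4: → [2,4); WM=1
i=3 t=3 v=3: → [2,4); WM=3; [0,2) fires=2
i=4 t=2 v=8: → [2,4); WM=3
i=5 t=4 v=6: → [4,6); WM=4; [2,4) fires=3
i=6 t=4 v=8: → [4,6); WM=4
i=7 t=5 v=4: → [4,6); WM=5
i=8 t=10 v=2: → [10,12); WM=5
i=9 t=12 v=4: → [12,14); WM=12; [4,6) fires=3 [10,12) fires=1
i=10 t=13 v=3: → [12,14); WM=12
i=11 t=9 v=9: → [8,10); WM=13; [8,10) fires=1
i=12 t=8 v=7: DROP (t<13-4); WM=13
i=13 t=15 v=5: → [14,16); WM=15; [12,14) fires=2

12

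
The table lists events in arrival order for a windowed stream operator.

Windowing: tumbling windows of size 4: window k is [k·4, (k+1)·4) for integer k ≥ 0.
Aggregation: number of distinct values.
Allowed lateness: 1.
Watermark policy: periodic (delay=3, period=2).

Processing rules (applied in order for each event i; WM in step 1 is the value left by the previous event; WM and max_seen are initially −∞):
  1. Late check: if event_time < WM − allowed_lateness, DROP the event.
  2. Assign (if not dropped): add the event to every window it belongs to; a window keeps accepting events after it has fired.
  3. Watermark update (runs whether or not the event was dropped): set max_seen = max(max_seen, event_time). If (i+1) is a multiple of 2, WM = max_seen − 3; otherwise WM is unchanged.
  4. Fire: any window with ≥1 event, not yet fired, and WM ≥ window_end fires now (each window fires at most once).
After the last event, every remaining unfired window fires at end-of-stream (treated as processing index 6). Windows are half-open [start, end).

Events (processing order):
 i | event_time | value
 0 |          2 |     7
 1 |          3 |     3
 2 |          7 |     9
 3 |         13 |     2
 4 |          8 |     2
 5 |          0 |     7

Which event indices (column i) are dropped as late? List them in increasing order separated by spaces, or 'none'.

4 5

i=0 t=2 v=7: → [0,4); WM=−∞
i=1 t=3 v=3: → [0,4); WM=0
i=2 t=7 v=9: → [4,8); WM=0
i=3 t=13 v=2: → [12,16); WM=10; [0,4) fires=2 [4,8) fires=1
i=4 t=8 v=2: DROP (t<10-1); WM=10
i=5 t=0 v=7: DROP (t<10-1); WM=10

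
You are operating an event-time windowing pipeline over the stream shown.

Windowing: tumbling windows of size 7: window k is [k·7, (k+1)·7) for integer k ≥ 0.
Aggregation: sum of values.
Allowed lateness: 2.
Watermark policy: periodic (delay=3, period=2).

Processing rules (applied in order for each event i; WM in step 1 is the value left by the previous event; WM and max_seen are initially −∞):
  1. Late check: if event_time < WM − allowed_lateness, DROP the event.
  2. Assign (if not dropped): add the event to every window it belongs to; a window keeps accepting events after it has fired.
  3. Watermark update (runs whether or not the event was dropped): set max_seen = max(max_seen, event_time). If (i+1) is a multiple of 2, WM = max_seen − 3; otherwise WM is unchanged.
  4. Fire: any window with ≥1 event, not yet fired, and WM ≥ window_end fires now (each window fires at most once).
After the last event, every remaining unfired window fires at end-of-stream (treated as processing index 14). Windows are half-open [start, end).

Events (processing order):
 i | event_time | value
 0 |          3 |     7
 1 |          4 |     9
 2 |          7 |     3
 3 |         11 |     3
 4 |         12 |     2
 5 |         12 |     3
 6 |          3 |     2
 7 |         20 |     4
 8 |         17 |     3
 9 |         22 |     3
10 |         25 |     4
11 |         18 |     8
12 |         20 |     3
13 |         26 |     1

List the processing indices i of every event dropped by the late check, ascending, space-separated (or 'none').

i=0 t=3 v=7: → [0,7); WM=−∞
i=1 t=4 v=9: → [0,7); WM=1
i=2 t=7 v=3: → [7,14); WM=1
i=3 t=11 v=3: → [7,14); WM=8; [0,7) fires=16
i=4 t=12 v=2: → [7,14); WM=8
i=5 t=12 v=3: → [7,14); WM=9
i=6 t=3 v=2: DROP (t<9-2); WM=9
i=7 t=20 v=4: → [14,21); WM=17; [7,14) fires=11
i=8 t=17 v=3: → [14,21); WM=17
i=9 t=22 v=3: → [21,28); WM=19
i=10 t=25 v=4: → [21,28); WM=19
i=11 t=18 v=8: → [14,21); WM=22; [14,21) fires=15
i=12 t=20 v=3: → [14,21); WM=22
i=13 t=26 v=1: → [21,28); WM=23

6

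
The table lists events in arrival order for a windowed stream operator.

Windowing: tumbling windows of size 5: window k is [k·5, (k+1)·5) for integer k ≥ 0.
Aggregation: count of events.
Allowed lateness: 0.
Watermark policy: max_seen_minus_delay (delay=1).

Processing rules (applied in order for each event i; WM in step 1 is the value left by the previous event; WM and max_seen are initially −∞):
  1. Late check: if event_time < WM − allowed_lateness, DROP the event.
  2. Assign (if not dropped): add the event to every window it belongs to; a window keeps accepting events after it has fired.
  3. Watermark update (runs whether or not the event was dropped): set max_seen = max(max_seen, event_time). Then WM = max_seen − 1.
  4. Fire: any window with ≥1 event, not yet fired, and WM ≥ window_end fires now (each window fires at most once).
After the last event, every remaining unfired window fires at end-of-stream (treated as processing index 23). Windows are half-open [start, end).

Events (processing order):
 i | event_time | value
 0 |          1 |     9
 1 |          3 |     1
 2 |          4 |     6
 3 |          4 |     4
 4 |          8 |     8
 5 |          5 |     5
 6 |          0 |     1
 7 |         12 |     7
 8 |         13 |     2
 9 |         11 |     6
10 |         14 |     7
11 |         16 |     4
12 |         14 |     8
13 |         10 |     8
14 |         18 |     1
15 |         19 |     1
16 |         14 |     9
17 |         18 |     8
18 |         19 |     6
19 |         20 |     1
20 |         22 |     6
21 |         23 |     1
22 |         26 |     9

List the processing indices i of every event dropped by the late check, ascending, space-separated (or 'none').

5 6 9 12 13 16

i=0 t=1 v=9: → [0,5); WM=0
i=1 t=3 v=1: → [0,5); WM=2
i=2 t=4 v=6: → [0,5); WM=3
i=3 t=4 v=4: → [0,5); WM=3
i=4 t=8 v=8: → [5,10); WM=7; [0,5) fires=4
i=5 t=5 v=5: DROP (t<7-0); WM=7
i=6 t=0 v=1: DROP (t<7-0); WM=7
i=7 t=12 v=7: → [10,15); WM=11; [5,10) fires=1
i=8 t=13 v=2: → [10,15); WM=12
i=9 t=11 v=6: DROP (t<12-0); WM=12
i=10 t=14 v=7: → [10,15); WM=13
i=11 t=16 v=4: → [15,20); WM=15; [10,15) fires=3
i=12 t=14 v=8: DROP (t<15-0); WM=15
i=13 t=10 v=8: DROP (t<15-0); WM=15
i=14 t=18 v=1: → [15,20); WM=17
i=15 t=19 v=1: → [15,20); WM=18
i=16 t=14 v=9: DROP (t<18-0); WM=18
i=17 t=18 v=8: → [15,20); WM=18
i=18 t=19 v=6: → [15,20); WM=18
i=19 t=20 v=1: → [20,25); WM=19
i=20 t=22 v=6: → [20,25); WM=21; [15,20) fires=5
i=21 t=23 v=1: → [20,25); WM=22
i=22 t=26 v=9: → [25,30); WM=25; [20,25) fires=3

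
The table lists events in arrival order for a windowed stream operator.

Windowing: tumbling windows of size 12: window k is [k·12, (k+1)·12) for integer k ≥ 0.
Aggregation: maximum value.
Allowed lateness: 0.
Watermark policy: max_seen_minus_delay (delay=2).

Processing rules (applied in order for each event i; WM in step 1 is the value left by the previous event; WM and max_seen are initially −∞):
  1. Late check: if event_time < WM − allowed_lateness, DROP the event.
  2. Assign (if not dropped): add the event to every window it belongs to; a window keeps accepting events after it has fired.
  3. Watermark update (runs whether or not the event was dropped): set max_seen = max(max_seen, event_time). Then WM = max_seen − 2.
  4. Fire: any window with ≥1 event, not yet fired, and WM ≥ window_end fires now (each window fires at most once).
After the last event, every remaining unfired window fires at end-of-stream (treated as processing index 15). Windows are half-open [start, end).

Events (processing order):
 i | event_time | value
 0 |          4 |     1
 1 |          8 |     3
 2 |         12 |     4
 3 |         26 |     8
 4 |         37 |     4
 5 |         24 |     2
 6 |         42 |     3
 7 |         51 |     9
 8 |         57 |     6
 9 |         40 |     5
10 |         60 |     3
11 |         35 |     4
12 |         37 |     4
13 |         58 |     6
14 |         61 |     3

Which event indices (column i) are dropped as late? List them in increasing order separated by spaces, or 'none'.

i=0 t=4 v=1: → [0,12); WM=2
i=1 t=8 v=3: → [0,12); WM=6
i=2 t=12 v=4: → [12,24); WM=10
i=3 t=26 v=8: → [24,36); WM=24; [0,12) fires=3 [12,24) fires=4
i=4 t=37 v=4: → [36,48); WM=35
i=5 t=24 v=2: DROP (t<35-0); WM=35
i=6 t=42 v=3: → [36,48); WM=40; [24,36) fires=8
i=7 t=51 v=9: → [48,60); WM=49; [36,48) fires=4
i=8 t=57 v=6: → [48,60); WM=55
i=9 t=40 v=5: DROP (t<55-0); WM=55
i=10 t=60 v=3: → [60,72); WM=58
i=11 t=35 v=4: DROP (t<58-0); WM=58
i=12 t=37 v=4: DROP (t<58-0); WM=58
i=13 t=58 v=6: → [48,60); WM=58
i=14 t=61 v=3: → [60,72); WM=59

5 9 11 12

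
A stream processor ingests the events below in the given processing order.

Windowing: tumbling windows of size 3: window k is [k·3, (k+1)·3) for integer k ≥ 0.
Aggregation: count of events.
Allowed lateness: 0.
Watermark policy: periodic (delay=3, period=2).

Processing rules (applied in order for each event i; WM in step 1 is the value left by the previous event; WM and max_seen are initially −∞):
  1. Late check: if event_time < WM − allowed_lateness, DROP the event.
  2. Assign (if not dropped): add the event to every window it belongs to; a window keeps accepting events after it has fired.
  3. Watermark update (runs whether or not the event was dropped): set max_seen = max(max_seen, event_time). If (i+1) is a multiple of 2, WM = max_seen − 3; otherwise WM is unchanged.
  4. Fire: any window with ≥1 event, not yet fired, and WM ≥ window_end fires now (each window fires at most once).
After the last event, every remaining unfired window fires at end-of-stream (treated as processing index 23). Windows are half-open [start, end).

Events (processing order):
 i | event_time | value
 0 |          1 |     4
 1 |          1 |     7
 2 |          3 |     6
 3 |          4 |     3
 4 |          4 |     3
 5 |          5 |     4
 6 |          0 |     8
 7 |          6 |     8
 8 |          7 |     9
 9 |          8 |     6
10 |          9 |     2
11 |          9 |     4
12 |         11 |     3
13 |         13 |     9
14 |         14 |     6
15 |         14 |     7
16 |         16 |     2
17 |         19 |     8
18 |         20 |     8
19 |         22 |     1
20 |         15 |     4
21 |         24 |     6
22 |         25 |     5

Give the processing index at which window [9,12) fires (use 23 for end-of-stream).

i=0 t=1 v=4: → [0,3); WM=−∞
i=1 t=1 v=7: → [0,3); WM=-2
i=2 t=3 v=6: → [3,6); WM=-2
i=3 t=4 v=3: → [3,6); WM=1
i=4 t=4 v=3: → [3,6); WM=1
i=5 t=5 v=4: → [3,6); WM=2
i=6 t=0 v=8: DROP (t<2-0); WM=2
i=7 t=6 v=8: → [6,9); WM=3; [0,3) fires=2
i=8 t=7 v=9: → [6,9); WM=3
i=9 t=8 v=6: → [6,9); WM=5
i=10 t=9 v=2: → [9,12); WM=5
i=11 t=9 v=4: → [9,12); WM=6; [3,6) fires=4
i=12 t=11 v=3: → [9,12); WM=6
i=13 t=13 v=9: → [12,15); WM=10; [6,9) fires=3
i=14 t=14 v=6: → [12,15); WM=10
i=15 t=14 v=7: → [12,15); WM=11
i=16 t=16 v=2: → [15,18); WM=11
i=17 t=19 v=8: → [18,21); WM=16; [9,12) fires=3 [12,15) fires=3
i=18 t=20 v=8: → [18,21); WM=16
i=19 t=22 v=1: → [21,24); WM=19; [15,18) fires=1
i=20 t=15 v=4: DROP (t<19-0); WM=19
i=21 t=24 v=6: → [24,27); WM=21; [18,21) fires=2
i=22 t=25 v=5: → [24,27); WM=21

17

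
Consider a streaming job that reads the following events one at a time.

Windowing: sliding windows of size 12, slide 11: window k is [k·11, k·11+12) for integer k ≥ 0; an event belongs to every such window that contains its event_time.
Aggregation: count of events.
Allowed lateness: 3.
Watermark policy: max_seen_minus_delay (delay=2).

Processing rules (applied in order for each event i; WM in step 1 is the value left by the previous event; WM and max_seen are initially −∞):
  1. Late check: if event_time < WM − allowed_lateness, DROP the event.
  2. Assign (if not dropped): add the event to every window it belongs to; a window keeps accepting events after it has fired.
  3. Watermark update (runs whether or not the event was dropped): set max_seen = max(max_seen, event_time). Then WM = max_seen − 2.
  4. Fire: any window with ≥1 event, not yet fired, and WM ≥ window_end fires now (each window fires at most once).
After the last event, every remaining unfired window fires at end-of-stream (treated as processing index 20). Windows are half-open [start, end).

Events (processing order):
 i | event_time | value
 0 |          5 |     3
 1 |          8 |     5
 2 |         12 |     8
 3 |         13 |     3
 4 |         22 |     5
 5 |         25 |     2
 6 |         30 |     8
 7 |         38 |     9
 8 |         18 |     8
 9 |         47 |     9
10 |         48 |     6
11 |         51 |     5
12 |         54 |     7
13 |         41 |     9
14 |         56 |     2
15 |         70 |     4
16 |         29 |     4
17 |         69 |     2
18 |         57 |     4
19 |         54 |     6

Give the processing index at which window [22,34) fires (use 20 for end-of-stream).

7

i=0 t=5 v=3: → [0,12); WM=3
i=1 t=8 v=5: → [0,12); WM=6
i=2 t=12 v=8: → [11,23); WM=10
i=3 t=13 v=3: → [11,23); WM=11
i=4 t=22 v=5: → [22,34),[11,23); WM=20; [0,12) fires=2
i=5 t=25 v=2: → [22,34); WM=23; [11,23) fires=3
i=6 t=30 v=8: → [22,34); WM=28
i=7 t=38 v=9: → [33,45); WM=36; [22,34) fires=3
i=8 t=18 v=8: DROP (t<36-3); WM=36
i=9 t=47 v=9: → [44,56); WM=45; [33,45) fires=1
i=10 t=48 v=6: → [44,56); WM=46
i=11 t=51 v=5: → [44,56); WM=49
i=12 t=54 v=7: → [44,56); WM=52
i=13 t=41 v=9: DROP (t<52-3); WM=52
i=14 t=56 v=2: → [55,67); WM=54
i=15 t=70 v=4: → [66,78); WM=68; [44,56) fires=4 [55,67) fires=1
i=16 t=29 v=4: DROP (t<68-3); WM=68
i=17 t=69 v=2: → [66,78); WM=68
i=18 t=57 v=4: DROP (t<68-3); WM=68
i=19 t=54 v=6: DROP (t<68-3); WM=68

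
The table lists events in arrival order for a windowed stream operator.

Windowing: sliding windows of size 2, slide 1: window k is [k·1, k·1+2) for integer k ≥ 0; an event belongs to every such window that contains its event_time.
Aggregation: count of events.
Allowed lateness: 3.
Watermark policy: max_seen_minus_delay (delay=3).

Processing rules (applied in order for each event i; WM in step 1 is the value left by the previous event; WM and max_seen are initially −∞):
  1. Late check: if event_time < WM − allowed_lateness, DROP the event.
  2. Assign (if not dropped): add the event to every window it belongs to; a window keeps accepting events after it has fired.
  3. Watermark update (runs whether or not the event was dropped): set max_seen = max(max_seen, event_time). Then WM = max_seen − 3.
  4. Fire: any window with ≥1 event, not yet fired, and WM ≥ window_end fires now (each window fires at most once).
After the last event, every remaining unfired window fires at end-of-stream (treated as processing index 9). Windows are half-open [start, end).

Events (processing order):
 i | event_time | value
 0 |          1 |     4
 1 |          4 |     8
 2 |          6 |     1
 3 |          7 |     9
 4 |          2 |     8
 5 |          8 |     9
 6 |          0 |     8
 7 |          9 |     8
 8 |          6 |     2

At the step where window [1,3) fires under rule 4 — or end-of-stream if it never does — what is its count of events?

i=0 t=1 v=4: → [1,3),[0,2); WM=-2
i=1 t=4 v=8: → [4,6),[3,5); WM=1
i=2 t=6 v=1: → [6,8),[5,7); WM=3; [0,2) fires=1 [1,3) fires=1
i=3 t=7 v=9: → [7,9),[6,8); WM=4
i=4 t=2 v=8: → [2,4),[1,3); WM=4; [2,4) fires=1
i=5 t=8 v=9: → [8,10),[7,9); WM=5; [3,5) fires=1
i=6 t=0 v=8: DROP (t<5-3); WM=5
i=7 t=9 v=8: → [9,11),[8,10); WM=6; [4,6) fires=1
i=8 t=6 v=2: → [6,8),[5,7); WM=6

1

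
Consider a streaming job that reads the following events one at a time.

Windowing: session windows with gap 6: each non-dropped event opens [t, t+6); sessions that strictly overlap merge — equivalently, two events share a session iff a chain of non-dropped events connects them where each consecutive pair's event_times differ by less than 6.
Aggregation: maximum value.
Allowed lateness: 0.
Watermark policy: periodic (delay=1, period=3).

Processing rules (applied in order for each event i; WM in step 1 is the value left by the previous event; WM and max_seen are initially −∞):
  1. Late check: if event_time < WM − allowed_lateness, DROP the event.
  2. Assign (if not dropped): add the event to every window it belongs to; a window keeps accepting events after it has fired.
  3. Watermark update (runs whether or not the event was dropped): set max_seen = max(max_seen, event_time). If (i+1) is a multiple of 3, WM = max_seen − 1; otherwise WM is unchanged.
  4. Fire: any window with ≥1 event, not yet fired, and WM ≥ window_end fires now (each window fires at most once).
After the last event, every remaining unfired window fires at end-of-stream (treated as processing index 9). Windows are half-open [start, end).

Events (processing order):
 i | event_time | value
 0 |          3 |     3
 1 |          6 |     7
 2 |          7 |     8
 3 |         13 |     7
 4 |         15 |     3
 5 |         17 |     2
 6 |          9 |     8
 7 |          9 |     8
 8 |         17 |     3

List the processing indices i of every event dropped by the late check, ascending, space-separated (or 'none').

6 7

i=0 t=3 v=3: → [3,9); WM=−∞
i=1 t=6 v=7: → [3,12); WM=−∞
i=2 t=7 v=8: → [3,13); WM=6
i=3 t=13 v=7: → [13,19); WM=6
i=4 t=15 v=3: → [13,21); WM=6
i=5 t=17 v=2: → [13,23); WM=16
i=6 t=9 v=8: DROP (t<16-0); WM=16
i=7 t=9 v=8: DROP (t<16-0); WM=16
i=8 t=17 v=3: → [13,23); WM=16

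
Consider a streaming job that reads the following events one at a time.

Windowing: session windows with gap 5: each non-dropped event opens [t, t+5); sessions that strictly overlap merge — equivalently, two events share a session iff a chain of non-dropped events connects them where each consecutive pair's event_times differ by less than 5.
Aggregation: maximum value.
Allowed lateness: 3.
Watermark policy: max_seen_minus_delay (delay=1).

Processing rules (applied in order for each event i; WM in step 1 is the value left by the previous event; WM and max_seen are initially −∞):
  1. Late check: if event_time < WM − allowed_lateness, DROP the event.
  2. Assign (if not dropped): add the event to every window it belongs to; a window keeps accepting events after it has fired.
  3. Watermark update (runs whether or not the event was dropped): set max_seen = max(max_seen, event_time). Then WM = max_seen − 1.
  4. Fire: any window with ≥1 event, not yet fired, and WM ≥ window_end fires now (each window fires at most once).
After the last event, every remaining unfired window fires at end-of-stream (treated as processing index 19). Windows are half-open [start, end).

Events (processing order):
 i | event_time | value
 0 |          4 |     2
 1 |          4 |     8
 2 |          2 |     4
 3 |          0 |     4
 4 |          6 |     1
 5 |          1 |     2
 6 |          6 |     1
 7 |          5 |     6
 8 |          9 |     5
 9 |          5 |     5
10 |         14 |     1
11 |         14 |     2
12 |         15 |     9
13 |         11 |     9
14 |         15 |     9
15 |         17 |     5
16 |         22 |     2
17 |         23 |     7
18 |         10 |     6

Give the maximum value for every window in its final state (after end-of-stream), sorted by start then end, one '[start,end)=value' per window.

[0,22)=9 [22,28)=7

i=0 t=4 v=2: → [4,9); WM=3
i=1 t=4 v=8: → [4,9); WM=3
i=2 t=2 v=4: → [2,9); WM=3
i=3 t=0 v=4: → [0,9); WM=3
i=4 t=6 v=1: → [0,11); WM=5
i=5 t=1 v=2: DROP (t<5-3); WM=5
i=6 t=6 v=1: → [0,11); WM=5
i=7 t=5 v=6: → [0,11); WM=5
i=8 t=9 v=5: → [0,14); WM=8
i=9 t=5 v=5: → [0,14); WM=8
i=10 t=14 v=1: → [14,19); WM=13
i=11 t=14 v=2: → [14,19); WM=13
i=12 t=15 v=9: → [14,20); WM=14
i=13 t=11 v=9: → [0,20); WM=14
i=14 t=15 v=9: → [0,20); WM=14
i=15 t=17 v=5: → [0,22); WM=16
i=16 t=22 v=2: → [22,27); WM=21
i=17 t=23 v=7: → [22,28); WM=22
i=18 t=10 v=6: DROP (t<22-3); WM=22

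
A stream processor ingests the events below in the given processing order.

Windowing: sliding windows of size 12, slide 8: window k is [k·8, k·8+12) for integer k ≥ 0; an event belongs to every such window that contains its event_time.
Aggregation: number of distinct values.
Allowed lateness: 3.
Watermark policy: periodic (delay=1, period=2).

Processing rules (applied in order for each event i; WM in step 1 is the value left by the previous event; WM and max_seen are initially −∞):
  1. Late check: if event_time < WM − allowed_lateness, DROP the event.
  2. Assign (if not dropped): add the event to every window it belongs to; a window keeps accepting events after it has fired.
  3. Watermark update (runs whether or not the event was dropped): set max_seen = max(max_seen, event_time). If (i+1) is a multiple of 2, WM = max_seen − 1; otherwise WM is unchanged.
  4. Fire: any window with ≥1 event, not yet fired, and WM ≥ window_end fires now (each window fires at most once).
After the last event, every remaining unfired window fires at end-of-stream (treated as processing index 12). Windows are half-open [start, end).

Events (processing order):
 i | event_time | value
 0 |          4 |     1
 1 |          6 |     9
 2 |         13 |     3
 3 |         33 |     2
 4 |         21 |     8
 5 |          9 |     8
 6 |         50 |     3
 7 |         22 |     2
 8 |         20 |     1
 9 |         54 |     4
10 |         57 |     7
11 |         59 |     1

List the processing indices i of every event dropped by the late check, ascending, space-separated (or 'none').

4 5 7 8

i=0 t=4 v=1: → [0,12); WM=−∞
i=1 t=6 v=9: → [0,12); WM=5
i=2 t=13 v=3: → [8,20); WM=5
i=3 t=33 v=2: → [32,44),[24,36); WM=32; [0,12) fires=2 [8,20) fires=1
i=4 t=21 v=8: DROP (t<32-3); WM=32
i=5 t=9 v=8: DROP (t<32-3); WM=32
i=6 t=50 v=3: → [48,60),[40,52); WM=32
i=7 t=22 v=2: DROP (t<32-3); WM=49; [24,36) fires=1 [32,44) fires=1
i=8 t=20 v=1: DROP (t<49-3); WM=49
i=9 t=54 v=4: → [48,60); WM=53; [40,52) fires=1
i=10 t=57 v=7: → [56,68),[48,60); WM=53
i=11 t=59 v=1: → [56,68),[48,60); WM=58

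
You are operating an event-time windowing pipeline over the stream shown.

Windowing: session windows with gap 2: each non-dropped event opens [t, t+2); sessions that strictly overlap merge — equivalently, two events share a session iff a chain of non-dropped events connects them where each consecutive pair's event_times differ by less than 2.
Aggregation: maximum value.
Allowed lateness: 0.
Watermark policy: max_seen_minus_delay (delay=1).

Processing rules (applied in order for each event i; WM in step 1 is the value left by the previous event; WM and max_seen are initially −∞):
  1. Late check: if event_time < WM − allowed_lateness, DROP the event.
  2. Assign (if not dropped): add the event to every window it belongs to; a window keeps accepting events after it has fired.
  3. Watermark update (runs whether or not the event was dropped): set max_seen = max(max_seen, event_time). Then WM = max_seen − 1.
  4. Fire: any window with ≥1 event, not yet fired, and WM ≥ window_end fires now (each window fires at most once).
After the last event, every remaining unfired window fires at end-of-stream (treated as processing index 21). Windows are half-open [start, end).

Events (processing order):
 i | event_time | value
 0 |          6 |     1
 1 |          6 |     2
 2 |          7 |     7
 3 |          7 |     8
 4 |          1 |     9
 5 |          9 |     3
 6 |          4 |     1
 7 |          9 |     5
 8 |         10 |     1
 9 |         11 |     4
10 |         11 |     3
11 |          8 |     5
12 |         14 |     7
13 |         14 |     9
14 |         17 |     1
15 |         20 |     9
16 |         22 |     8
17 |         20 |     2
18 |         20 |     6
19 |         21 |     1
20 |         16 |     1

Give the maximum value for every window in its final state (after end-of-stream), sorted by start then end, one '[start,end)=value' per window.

[6,9)=8 [9,13)=5 [14,16)=9 [17,19)=1 [20,24)=9

i=0 t=6 v=1: → [6,8); WM=5
i=1 t=6 v=2: → [6,8); WM=5
i=2 t=7 v=7: → [6,9); WM=6
i=3 t=7 v=8: → [6,9); WM=6
i=4 t=1 v=9: DROP (t<6-0); WM=6
i=5 t=9 v=3: → [9,11); WM=8
i=6 t=4 v=1: DROP (t<8-0); WM=8
i=7 t=9 v=5: → [9,11); WM=8
i=8 t=10 v=1: → [9,12); WM=9
i=9 t=11 v=4: → [9,13); WM=10
i=10 t=11 v=3: → [9,13); WM=10
i=11 t=8 v=5: DROP (t<10-0); WM=10
i=12 t=14 v=7: → [14,16); WM=13
i=13 t=14 v=9: → [14,16); WM=13
i=14 t=17 v=1: → [17,19); WM=16
i=15 t=20 v=9: → [20,22); WM=19
i=16 t=22 v=8: → [22,24); WM=21
i=17 t=20 v=2: DROP (t<21-0); WM=21
i=18 t=20 v=6: DROP (t<21-0); WM=21
i=19 t=21 v=1: → [20,24); WM=21
i=20 t=16 v=1: DROP (t<21-0); WM=21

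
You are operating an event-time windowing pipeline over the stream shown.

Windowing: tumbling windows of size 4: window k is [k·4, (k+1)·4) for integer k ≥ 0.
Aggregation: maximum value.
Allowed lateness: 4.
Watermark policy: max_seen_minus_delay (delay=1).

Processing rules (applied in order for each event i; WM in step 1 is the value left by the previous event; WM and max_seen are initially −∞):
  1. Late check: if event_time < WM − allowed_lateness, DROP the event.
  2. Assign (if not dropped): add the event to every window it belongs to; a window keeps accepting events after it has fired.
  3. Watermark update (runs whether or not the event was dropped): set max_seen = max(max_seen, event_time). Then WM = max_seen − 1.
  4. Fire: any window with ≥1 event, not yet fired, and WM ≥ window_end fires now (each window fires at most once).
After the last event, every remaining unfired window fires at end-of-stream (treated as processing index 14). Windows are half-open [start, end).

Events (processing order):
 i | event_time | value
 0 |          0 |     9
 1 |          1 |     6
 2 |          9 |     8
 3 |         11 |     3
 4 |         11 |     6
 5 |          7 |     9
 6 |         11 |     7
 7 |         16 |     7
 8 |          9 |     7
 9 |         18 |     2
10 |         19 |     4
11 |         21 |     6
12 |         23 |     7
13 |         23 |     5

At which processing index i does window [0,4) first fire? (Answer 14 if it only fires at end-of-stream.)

2

i=0 t=0 v=9: → [0,4); WM=-1
i=1 t=1 v=6: → [0,4); WM=0
i=2 t=9 v=8: → [8,12); WM=8; [0,4) fires=9
i=3 t=11 v=3: → [8,12); WM=10
i=4 t=11 v=6: → [8,12); WM=10
i=5 t=7 v=9: → [4,8); WM=10; [4,8) fires=9
i=6 t=11 v=7: → [8,12); WM=10
i=7 t=16 v=7: → [16,20); WM=15; [8,12) fires=8
i=8 t=9 v=7: DROP (t<15-4); WM=15
i=9 t=18 v=2: → [16,20); WM=17
i=10 t=19 v=4: → [16,20); WM=18
i=11 t=21 v=6: → [20,24); WM=20; [16,20) fires=7
i=12 t=23 v=7: → [20,24); WM=22
i=13 t=23 v=5: → [20,24); WM=22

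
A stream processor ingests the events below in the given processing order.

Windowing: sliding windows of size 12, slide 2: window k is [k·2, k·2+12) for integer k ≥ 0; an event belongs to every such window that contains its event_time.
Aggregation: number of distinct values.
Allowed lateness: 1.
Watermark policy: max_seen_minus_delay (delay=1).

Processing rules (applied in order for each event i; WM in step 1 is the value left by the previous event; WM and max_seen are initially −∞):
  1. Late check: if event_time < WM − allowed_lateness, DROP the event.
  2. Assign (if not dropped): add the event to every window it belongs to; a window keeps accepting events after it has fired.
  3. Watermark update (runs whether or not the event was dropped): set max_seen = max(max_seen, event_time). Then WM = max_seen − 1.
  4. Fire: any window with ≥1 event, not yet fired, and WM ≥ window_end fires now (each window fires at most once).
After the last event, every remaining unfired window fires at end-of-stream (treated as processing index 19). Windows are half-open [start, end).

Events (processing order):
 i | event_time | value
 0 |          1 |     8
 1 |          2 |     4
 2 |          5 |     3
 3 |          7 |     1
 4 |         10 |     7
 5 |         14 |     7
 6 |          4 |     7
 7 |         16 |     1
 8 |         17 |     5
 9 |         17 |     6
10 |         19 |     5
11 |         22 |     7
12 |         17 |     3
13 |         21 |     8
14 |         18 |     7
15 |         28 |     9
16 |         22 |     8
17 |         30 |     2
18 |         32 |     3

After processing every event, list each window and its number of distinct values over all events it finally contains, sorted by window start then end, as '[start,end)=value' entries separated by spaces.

[0,12)=5 [2,14)=4 [4,16)=3 [6,18)=4 [8,20)=4 [10,22)=5 [12,24)=5 [14,26)=5 [16,28)=5 [18,30)=4 [20,32)=4 [22,34)=4 [24,36)=3 [26,38)=3 [28,40)=3 [30,42)=2 [32,44)=1

i=0 t=1 v=8: → [0,12); WM=0
i=1 t=2 v=4: → [2,14),[0,12); WM=1
i=2 t=5 v=3: → [4,16),[2,14),[0,12); WM=4
i=3 t=7 v=1: → [6,18),[4,16),[2,14),[0,12); WM=6
i=4 t=10 v=7: → [10,22),[8,20),[6,18),[4,16),[2,14),[0,12); WM=9
i=5 t=14 v=7: → [14,26),[12,24),[10,22),[8,20),[6,18),[4,16); WM=13; [0,12) fires=5
i=6 t=4 v=7: DROP (t<13-1); WM=13
i=7 t=16 v=1: → [16,28),[14,26),[12,24),[10,22),[8,20),[6,18); WM=15; [2,14) fires=4
i=8 t=17 v=5: → [16,28),[14,26),[12,24),[10,22),[8,20),[6,18); WM=16; [4,16) fires=3
i=9 t=17 v=6: → [16,28),[14,26),[12,24),[10,22),[8,20),[6,18); WM=16
i=10 t=19 v=5: → [18,30),[16,28),[14,26),[12,24),[10,22),[8,20); WM=18; [6,18) fires=4
i=11 t=22 v=7: → [22,34),[20,32),[18,30),[16,28),[14,26),[12,24); WM=21; [8,20) fires=4
i=12 t=17 v=3: DROP (t<21-1); WM=21
i=13 t=21 v=8: → [20,32),[18,30),[16,28),[14,26),[12,24),[10,22); WM=21
i=14 t=18 v=7: DROP (t<21-1); WM=21
i=15 t=28 v=9: → [28,40),[26,38),[24,36),[22,34),[20,32),[18,30); WM=27; [10,22) fires=5 [12,24) fires=5 [14,26) fires=5
i=16 t=22 v=8: DROP (t<27-1); WM=27
i=17 t=30 v=2: → [30,42),[28,40),[26,38),[24,36),[22,34),[20,32); WM=29; [16,28) fires=5
i=18 t=32 v=3: → [32,44),[30,42),[28,40),[26,38),[24,36),[22,34); WM=31; [18,30) fires=4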